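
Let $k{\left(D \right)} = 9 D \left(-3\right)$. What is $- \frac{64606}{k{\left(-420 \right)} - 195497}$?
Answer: $\frac{64606}{184157} \approx 0.35082$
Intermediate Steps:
$k{\left(D \right)} = - 27 D$
$- \frac{64606}{k{\left(-420 \right)} - 195497} = - \frac{64606}{\left(-27\right) \left(-420\right) - 195497} = - \frac{64606}{11340 - 195497} = - \frac{64606}{-184157} = \left(-64606\right) \left(- \frac{1}{184157}\right) = \frac{64606}{184157}$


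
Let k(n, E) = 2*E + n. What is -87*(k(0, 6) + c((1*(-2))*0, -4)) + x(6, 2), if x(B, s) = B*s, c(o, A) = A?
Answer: -684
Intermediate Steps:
k(n, E) = n + 2*E
-87*(k(0, 6) + c((1*(-2))*0, -4)) + x(6, 2) = -87*((0 + 2*6) - 4) + 6*2 = -87*((0 + 12) - 4) + 12 = -87*(12 - 4) + 12 = -87*8 + 12 = -29*24 + 12 = -696 + 12 = -684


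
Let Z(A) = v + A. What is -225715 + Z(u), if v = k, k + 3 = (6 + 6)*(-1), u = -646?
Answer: -226376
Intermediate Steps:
k = -15 (k = -3 + (6 + 6)*(-1) = -3 + 12*(-1) = -3 - 12 = -15)
v = -15
Z(A) = -15 + A
-225715 + Z(u) = -225715 + (-15 - 646) = -225715 - 661 = -226376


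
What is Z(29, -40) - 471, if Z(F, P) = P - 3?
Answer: -514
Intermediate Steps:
Z(F, P) = -3 + P
Z(29, -40) - 471 = (-3 - 40) - 471 = -43 - 471 = -514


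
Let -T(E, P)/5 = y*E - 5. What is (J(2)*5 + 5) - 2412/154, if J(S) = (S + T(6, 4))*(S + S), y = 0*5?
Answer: 40759/77 ≈ 529.34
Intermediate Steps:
y = 0
T(E, P) = 25 (T(E, P) = -5*(0*E - 5) = -5*(0 - 5) = -5*(-5) = 25)
J(S) = 2*S*(25 + S) (J(S) = (S + 25)*(S + S) = (25 + S)*(2*S) = 2*S*(25 + S))
(J(2)*5 + 5) - 2412/154 = ((2*2*(25 + 2))*5 + 5) - 2412/154 = ((2*2*27)*5 + 5) - 2412/154 = (108*5 + 5) - 134*9/77 = (540 + 5) - 1206/77 = 545 - 1206/77 = 40759/77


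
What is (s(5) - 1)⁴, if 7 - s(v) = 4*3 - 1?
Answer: 625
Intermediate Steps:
s(v) = -4 (s(v) = 7 - (4*3 - 1) = 7 - (12 - 1) = 7 - 1*11 = 7 - 11 = -4)
(s(5) - 1)⁴ = (-4 - 1)⁴ = (-5)⁴ = 625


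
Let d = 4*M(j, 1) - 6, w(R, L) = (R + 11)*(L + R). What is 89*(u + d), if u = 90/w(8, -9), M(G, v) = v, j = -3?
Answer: -11392/19 ≈ -599.58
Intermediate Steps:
w(R, L) = (11 + R)*(L + R)
d = -2 (d = 4*1 - 6 = 4 - 6 = -2)
u = -90/19 (u = 90/(8² + 11*(-9) + 11*8 - 9*8) = 90/(64 - 99 + 88 - 72) = 90/(-19) = 90*(-1/19) = -90/19 ≈ -4.7368)
89*(u + d) = 89*(-90/19 - 2) = 89*(-128/19) = -11392/19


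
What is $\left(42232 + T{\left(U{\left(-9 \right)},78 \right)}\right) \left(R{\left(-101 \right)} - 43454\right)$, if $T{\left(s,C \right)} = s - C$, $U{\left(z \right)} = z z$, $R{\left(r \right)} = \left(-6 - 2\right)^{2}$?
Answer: $-1832576650$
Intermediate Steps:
$R{\left(r \right)} = 64$ ($R{\left(r \right)} = \left(-8\right)^{2} = 64$)
$U{\left(z \right)} = z^{2}$
$\left(42232 + T{\left(U{\left(-9 \right)},78 \right)}\right) \left(R{\left(-101 \right)} - 43454\right) = \left(42232 + \left(\left(-9\right)^{2} - 78\right)\right) \left(64 - 43454\right) = \left(42232 + \left(81 - 78\right)\right) \left(-43390\right) = \left(42232 + 3\right) \left(-43390\right) = 42235 \left(-43390\right) = -1832576650$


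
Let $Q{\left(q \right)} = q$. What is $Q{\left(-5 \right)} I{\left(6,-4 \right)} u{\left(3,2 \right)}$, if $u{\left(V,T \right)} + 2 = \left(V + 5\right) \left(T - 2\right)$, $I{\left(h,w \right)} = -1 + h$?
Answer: $50$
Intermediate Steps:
$u{\left(V,T \right)} = -2 + \left(-2 + T\right) \left(5 + V\right)$ ($u{\left(V,T \right)} = -2 + \left(V + 5\right) \left(T - 2\right) = -2 + \left(5 + V\right) \left(-2 + T\right) = -2 + \left(-2 + T\right) \left(5 + V\right)$)
$Q{\left(-5 \right)} I{\left(6,-4 \right)} u{\left(3,2 \right)} = - 5 \left(-1 + 6\right) \left(-12 - 6 + 5 \cdot 2 + 2 \cdot 3\right) = \left(-5\right) 5 \left(-12 - 6 + 10 + 6\right) = \left(-25\right) \left(-2\right) = 50$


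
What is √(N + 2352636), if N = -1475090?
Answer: √877546 ≈ 936.77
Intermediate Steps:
√(N + 2352636) = √(-1475090 + 2352636) = √877546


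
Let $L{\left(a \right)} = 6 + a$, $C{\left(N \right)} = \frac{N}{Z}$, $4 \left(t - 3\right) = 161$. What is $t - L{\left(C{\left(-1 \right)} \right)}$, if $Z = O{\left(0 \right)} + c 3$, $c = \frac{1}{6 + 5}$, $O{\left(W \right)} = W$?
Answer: $\frac{491}{12} \approx 40.917$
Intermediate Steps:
$t = \frac{173}{4}$ ($t = 3 + \frac{1}{4} \cdot 161 = 3 + \frac{161}{4} = \frac{173}{4} \approx 43.25$)
$c = \frac{1}{11} \approx 0.090909$
$Z = \frac{3}{11}$ ($Z = 0 + \frac{1}{11} \cdot 3 = 0 + \frac{3}{11} = \frac{3}{11} \approx 0.27273$)
$C{\left(N \right)} = \frac{11 N}{3}$ ($C{\left(N \right)} = \frac{N}{\frac{3}{11}} = N \frac{11}{3} = \frac{11 N}{3}$)
$t - L{\left(C{\left(-1 \right)} \right)} = \frac{173}{4} - \left(6 + \frac{11}{3} \left(-1\right)\right) = \frac{173}{4} - \left(6 - \frac{11}{3}\right) = \frac{173}{4} - \frac{7}{3} = \frac{491}{12}$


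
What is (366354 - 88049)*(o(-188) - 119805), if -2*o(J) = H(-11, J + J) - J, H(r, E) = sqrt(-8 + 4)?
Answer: -33368491195 - 278305*I ≈ -3.3369e+10 - 2.7831e+5*I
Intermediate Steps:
H(r, E) = 2*I (H(r, E) = sqrt(-4) = 2*I)
o(J) = J/2 - I (o(J) = -(2*I - J)/2 = -(-J + 2*I)/2 = J/2 - I)
(366354 - 88049)*(o(-188) - 119805) = (366354 - 88049)*(((1/2)*(-188) - I) - 119805) = 278305*((-94 - I) - 119805) = 278305*(-119899 - I) = -33368491195 - 278305*I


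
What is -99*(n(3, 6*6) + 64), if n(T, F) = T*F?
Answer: -17028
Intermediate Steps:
n(T, F) = F*T
-99*(n(3, 6*6) + 64) = -99*((6*6)*3 + 64) = -99*(36*3 + 64) = -99*(108 + 64) = -99*172 = -17028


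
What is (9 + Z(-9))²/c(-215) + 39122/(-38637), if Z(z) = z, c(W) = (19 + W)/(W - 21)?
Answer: -39122/38637 ≈ -1.0126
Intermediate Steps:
c(W) = (19 + W)/(-21 + W)
(9 + Z(-9))²/c(-215) + 39122/(-38637) = (9 - 9)²/(((19 - 215)/(-21 - 215))) + 39122/(-38637) = 0²/((-196/(-236))) + 39122*(-1/38637) = 0/((-1/236*(-196))) - 39122/38637 = 0/(49/59) - 39122/38637 = 0*(59/49) - 39122/38637 = 0 - 39122/38637 = -39122/38637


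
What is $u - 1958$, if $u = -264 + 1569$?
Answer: $-653$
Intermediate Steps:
$u = 1305$
$u - 1958 = 1305 - 1958 = -653$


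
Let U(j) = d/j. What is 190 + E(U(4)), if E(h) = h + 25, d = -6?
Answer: 427/2 ≈ 213.50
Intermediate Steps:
U(j) = -6/j
E(h) = 25 + h
190 + E(U(4)) = 190 + (25 - 6/4) = 190 + (25 - 6*1/4) = 190 + (25 - 3/2) = 190 + 47/2 = 427/2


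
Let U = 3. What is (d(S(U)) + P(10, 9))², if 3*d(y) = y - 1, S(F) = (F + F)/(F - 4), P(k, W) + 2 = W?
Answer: 196/9 ≈ 21.778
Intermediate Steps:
P(k, W) = -2 + W
S(F) = 2*F/(-4 + F) (S(F) = (2*F)/(-4 + F) = 2*F/(-4 + F))
d(y) = -⅓ + y/3 (d(y) = (y - 1)/3 = (-1 + y)/3 = -⅓ + y/3)
(d(S(U)) + P(10, 9))² = ((-⅓ + (2*3/(-4 + 3))/3) + (-2 + 9))² = ((-⅓ + (2*3/(-1))/3) + 7)² = ((-⅓ + (2*3*(-1))/3) + 7)² = ((-⅓ + (⅓)*(-6)) + 7)² = ((-⅓ - 2) + 7)² = (-7/3 + 7)² = (14/3)² = 196/9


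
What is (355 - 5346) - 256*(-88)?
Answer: 17537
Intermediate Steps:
(355 - 5346) - 256*(-88) = -4991 + 22528 = 17537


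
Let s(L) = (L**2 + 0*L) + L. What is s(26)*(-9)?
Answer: -6318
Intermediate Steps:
s(L) = L + L**2 (s(L) = (L**2 + 0) + L = L**2 + L = L + L**2)
s(26)*(-9) = (26*(1 + 26))*(-9) = (26*27)*(-9) = 702*(-9) = -6318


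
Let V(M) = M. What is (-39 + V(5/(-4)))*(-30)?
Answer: 2415/2 ≈ 1207.5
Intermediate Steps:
(-39 + V(5/(-4)))*(-30) = (-39 + 5/(-4))*(-30) = (-39 + 5*(-1/4))*(-30) = (-39 - 5/4)*(-30) = -161/4*(-30) = 2415/2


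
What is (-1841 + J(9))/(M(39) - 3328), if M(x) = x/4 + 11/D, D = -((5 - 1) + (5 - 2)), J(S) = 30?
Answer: 50708/92955 ≈ 0.54551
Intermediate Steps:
D = -7 (D = -(4 + 3) = -1*7 = -7)
M(x) = -11/7 + x/4 (M(x) = x/4 + 11/(-7) = x*(1/4) + 11*(-1/7) = x/4 - 11/7 = -11/7 + x/4)
(-1841 + J(9))/(M(39) - 3328) = (-1841 + 30)/((-11/7 + (1/4)*39) - 3328) = -1811/((-11/7 + 39/4) - 3328) = -1811/(229/28 - 3328) = -1811/(-92955/28) = -1811*(-28/92955) = 50708/92955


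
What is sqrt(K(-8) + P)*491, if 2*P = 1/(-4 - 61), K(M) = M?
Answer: 491*I*sqrt(135330)/130 ≈ 1389.4*I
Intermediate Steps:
P = -1/130 (P = 1/(2*(-4 - 61)) = (1/2)/(-65) = (1/2)*(-1/65) = -1/130 ≈ -0.0076923)
sqrt(K(-8) + P)*491 = sqrt(-8 - 1/130)*491 = sqrt(-1041/130)*491 = (I*sqrt(135330)/130)*491 = 491*I*sqrt(135330)/130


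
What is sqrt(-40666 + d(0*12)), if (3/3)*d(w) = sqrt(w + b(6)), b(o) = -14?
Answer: sqrt(-40666 + I*sqrt(14)) ≈ 0.0093 + 201.66*I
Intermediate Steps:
d(w) = sqrt(-14 + w) (d(w) = sqrt(w - 14) = sqrt(-14 + w))
sqrt(-40666 + d(0*12)) = sqrt(-40666 + sqrt(-14 + 0*12)) = sqrt(-40666 + sqrt(-14 + 0)) = sqrt(-40666 + sqrt(-14)) = sqrt(-40666 + I*sqrt(14))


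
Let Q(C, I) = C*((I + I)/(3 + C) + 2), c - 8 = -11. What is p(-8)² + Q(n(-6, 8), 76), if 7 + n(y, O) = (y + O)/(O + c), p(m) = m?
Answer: 4942/15 ≈ 329.47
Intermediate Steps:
c = -3 (c = 8 - 11 = -3)
n(y, O) = -7 + (O + y)/(-3 + O) (n(y, O) = -7 + (y + O)/(O - 3) = -7 + (O + y)/(-3 + O))
Q(C, I) = C*(2 + 2*I/(3 + C)) (Q(C, I) = C*((2*I)/(3 + C) + 2) = C*(2*I/(3 + C) + 2) = C*(2 + 2*I/(3 + C)))
p(-8)² + Q(n(-6, 8), 76) = (-8)² + 2*((21 - 6 - 6*8)/(-3 + 8))*(3 + (21 - 6 - 6*8)/(-3 + 8) + 76)/(3 + (21 - 6 - 6*8)/(-3 + 8)) = 64 + 2*((21 - 6 - 48)/5)*(3 + (21 - 6 - 48)/5 + 76)/(3 + (21 - 6 - 48)/5) = 64 + 2*((⅕)*(-33))*(3 + (⅕)*(-33) + 76)/(3 + (⅕)*(-33)) = 64 + 2*(-33/5)*(3 - 33/5 + 76)/(3 - 33/5) = 64 + 2*(-33/5)*(362/5)/(-18/5) = 64 + 2*(-33/5)*(-5/18)*(362/5) = 64 + 3982/15 = 4942/15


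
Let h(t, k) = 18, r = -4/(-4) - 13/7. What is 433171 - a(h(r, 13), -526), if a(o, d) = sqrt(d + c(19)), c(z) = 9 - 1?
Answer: 433171 - I*sqrt(518) ≈ 4.3317e+5 - 22.76*I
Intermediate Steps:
r = -6/7 (r = -4*(-1/4) - 13*1/7 = 1 - 13/7 = -6/7 ≈ -0.85714)
c(z) = 8
a(o, d) = sqrt(8 + d) (a(o, d) = sqrt(d + 8) = sqrt(8 + d))
433171 - a(h(r, 13), -526) = 433171 - sqrt(8 - 526) = 433171 - sqrt(-518) = 433171 - I*sqrt(518)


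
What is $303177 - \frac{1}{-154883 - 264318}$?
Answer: $\frac{127092101578}{419201} \approx 3.0318 \cdot 10^{5}$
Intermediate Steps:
$303177 - \frac{1}{-154883 - 264318} = 303177 - \frac{1}{-419201} = 303177 - - \frac{1}{419201} = 303177 + \frac{1}{419201} = \frac{127092101578}{419201}$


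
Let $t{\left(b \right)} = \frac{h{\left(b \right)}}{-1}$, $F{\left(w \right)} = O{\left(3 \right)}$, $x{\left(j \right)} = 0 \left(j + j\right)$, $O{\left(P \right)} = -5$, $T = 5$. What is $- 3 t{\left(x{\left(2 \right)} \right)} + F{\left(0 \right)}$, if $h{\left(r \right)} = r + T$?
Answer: $10$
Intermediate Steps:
$h{\left(r \right)} = 5 + r$ ($h{\left(r \right)} = r + 5 = 5 + r$)
$x{\left(j \right)} = 0$ ($x{\left(j \right)} = 0 \cdot 2 j = 0$)
$F{\left(w \right)} = -5$
$t{\left(b \right)} = -5 - b$ ($t{\left(b \right)} = \frac{5 + b}{-1} = \left(5 + b\right) \left(-1\right) = -5 - b$)
$- 3 t{\left(x{\left(2 \right)} \right)} + F{\left(0 \right)} = - 3 \left(-5 - 0\right) - 5 = - 3 \left(-5 + 0\right) - 5 = \left(-3\right) \left(-5\right) - 5 = 15 - 5 = 10$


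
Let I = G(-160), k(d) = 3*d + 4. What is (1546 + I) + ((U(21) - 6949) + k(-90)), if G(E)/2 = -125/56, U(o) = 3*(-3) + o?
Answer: -158521/28 ≈ -5661.5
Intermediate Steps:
k(d) = 4 + 3*d
U(o) = -9 + o
G(E) = -125/28 (G(E) = 2*(-125/56) = -125/28)
I = -125/28 ≈ -4.4643
(1546 + I) + ((U(21) - 6949) + k(-90)) = (1546 - 125/28) + (((-9 + 21) - 6949) + (4 + 3*(-90))) = 43163/28 + ((12 - 6949) + (4 - 270)) = 43163/28 + (-6937 - 266) = 43163/28 - 7203 = -158521/28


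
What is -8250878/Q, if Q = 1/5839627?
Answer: -48182049942506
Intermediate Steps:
Q = 1/5839627 ≈ 1.7124e-7
-8250878/Q = -8250878/1/5839627 = -8250878*5839627 = -48182049942506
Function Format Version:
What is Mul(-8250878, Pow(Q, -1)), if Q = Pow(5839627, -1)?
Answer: -48182049942506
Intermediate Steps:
Q = Rational(1, 5839627) ≈ 1.7124e-7
Mul(-8250878, Pow(Q, -1)) = Mul(-8250878, Pow(Rational(1, 5839627), -1)) = Mul(-8250878, 5839627) = -48182049942506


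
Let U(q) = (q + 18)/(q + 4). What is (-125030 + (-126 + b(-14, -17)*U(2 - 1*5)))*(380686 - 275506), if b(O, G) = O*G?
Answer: -12788415480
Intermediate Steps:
b(O, G) = G*O
U(q) = (18 + q)/(4 + q)
(-125030 + (-126 + b(-14, -17)*U(2 - 1*5)))*(380686 - 275506) = (-125030 + (-126 + (-17*(-14))*((18 + (2 - 1*5))/(4 + (2 - 1*5)))))*(380686 - 275506) = (-125030 + (-126 + 238*((18 + (2 - 5))/(4 + (2 - 5)))))*105180 = (-125030 + (-126 + 238*((18 - 3)/(4 - 3))))*105180 = (-125030 + (-126 + 238*(15/1)))*105180 = (-125030 + (-126 + 238*(1*15)))*105180 = (-125030 + (-126 + 238*15))*105180 = (-125030 + (-126 + 3570))*105180 = (-125030 + 3444)*105180 = -121586*105180 = -12788415480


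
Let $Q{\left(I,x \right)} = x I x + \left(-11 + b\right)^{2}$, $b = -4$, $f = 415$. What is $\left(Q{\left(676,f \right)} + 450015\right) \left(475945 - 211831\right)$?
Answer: $30868149434760$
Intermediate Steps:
$Q{\left(I,x \right)} = 225 + I x^{2}$ ($Q{\left(I,x \right)} = x I x + \left(-11 - 4\right)^{2} = I x x + \left(-15\right)^{2} = I x^{2} + 225 = 225 + I x^{2}$)
$\left(Q{\left(676,f \right)} + 450015\right) \left(475945 - 211831\right) = \left(\left(225 + 676 \cdot 415^{2}\right) + 450015\right) \left(475945 - 211831\right) = \left(\left(225 + 676 \cdot 172225\right) + 450015\right) 264114 = \left(\left(225 + 116424100\right) + 450015\right) 264114 = \left(116424325 + 450015\right) 264114 = 116874340 \cdot 264114 = 30868149434760$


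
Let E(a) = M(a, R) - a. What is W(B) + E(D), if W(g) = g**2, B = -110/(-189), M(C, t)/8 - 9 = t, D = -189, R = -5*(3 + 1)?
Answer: 3619921/35721 ≈ 101.34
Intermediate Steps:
R = -20 (R = -5*4 = -20)
M(C, t) = 72 + 8*t
B = 110/189 (B = -110*(-1/189) = 110/189 ≈ 0.58201)
E(a) = -88 - a (E(a) = (72 + 8*(-20)) - a = (72 - 160) - a = -88 - a)
W(B) + E(D) = (110/189)**2 + (-88 - 1*(-189)) = 12100/35721 + (-88 + 189) = 12100/35721 + 101 = 3619921/35721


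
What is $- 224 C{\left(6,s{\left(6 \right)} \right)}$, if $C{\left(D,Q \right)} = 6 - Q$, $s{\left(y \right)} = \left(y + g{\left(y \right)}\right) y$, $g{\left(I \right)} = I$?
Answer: $14784$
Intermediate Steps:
$s{\left(y \right)} = 2 y^{2}$ ($s{\left(y \right)} = \left(y + y\right) y = 2 y y = 2 y^{2}$)
$- 224 C{\left(6,s{\left(6 \right)} \right)} = - 224 \left(6 - 2 \cdot 6^{2}\right) = - 224 \left(6 - 2 \cdot 36\right) = - 224 \left(6 - 72\right) = \left(-224\right) \left(-66\right) = 14784$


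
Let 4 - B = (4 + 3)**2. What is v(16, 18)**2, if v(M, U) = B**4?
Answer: 16815125390625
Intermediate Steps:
B = -45 (B = 4 - (4 + 3)**2 = 4 - 1*7**2 = 4 - 1*49 = 4 - 49 = -45)
v(M, U) = 4100625 (v(M, U) = (-45)**4 = 4100625)
v(16, 18)**2 = 4100625**2 = 16815125390625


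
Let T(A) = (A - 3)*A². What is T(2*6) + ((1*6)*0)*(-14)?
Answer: 1296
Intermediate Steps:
T(A) = A²*(-3 + A) (T(A) = (-3 + A)*A² = A²*(-3 + A))
T(2*6) + ((1*6)*0)*(-14) = (2*6)²*(-3 + 2*6) + ((1*6)*0)*(-14) = 12²*(-3 + 12) + (6*0)*(-14) = 144*9 + 0*(-14) = 1296 + 0 = 1296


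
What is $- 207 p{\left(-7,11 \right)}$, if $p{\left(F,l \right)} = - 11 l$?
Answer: $25047$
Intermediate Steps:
$- 207 p{\left(-7,11 \right)} = - 207 \left(\left(-11\right) 11\right) = \left(-207\right) \left(-121\right) = 25047$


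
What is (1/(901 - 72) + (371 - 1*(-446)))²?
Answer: 458727162436/687241 ≈ 6.6749e+5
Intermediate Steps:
(1/(901 - 72) + (371 - 1*(-446)))² = (1/829 + (371 + 446))² = (1/829 + 817)² = (677294/829)² = 458727162436/687241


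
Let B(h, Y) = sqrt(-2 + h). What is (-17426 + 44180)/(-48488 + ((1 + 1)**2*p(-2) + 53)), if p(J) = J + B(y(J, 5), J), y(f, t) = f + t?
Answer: -26754/48439 ≈ -0.55232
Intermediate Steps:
p(J) = J + sqrt(3 + J) (p(J) = J + sqrt(-2 + (J + 5)) = J + sqrt(-2 + (5 + J)) = J + sqrt(3 + J))
(-17426 + 44180)/(-48488 + ((1 + 1)**2*p(-2) + 53)) = (-17426 + 44180)/(-48488 + ((1 + 1)**2*(-2 + sqrt(3 - 2)) + 53)) = 26754/(-48488 + (2**2*(-2 + sqrt(1)) + 53)) = 26754/(-48488 + (4*(-2 + 1) + 53)) = 26754/(-48488 + (4*(-1) + 53)) = 26754/(-48488 + (-4 + 53)) = 26754/(-48488 + 49) = 26754/(-48439) = 26754*(-1/48439) = -26754/48439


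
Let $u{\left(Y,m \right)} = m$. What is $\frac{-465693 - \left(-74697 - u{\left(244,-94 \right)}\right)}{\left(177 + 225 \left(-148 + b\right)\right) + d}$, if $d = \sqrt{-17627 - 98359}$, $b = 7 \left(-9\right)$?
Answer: $\frac{616592494}{74573893} + \frac{39109 i \sqrt{115986}}{223721679} \approx 8.2682 + 0.059535 i$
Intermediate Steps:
$b = -63$
$d = i \sqrt{115986}$ ($d = \sqrt{-115986} = i \sqrt{115986} \approx 340.57 i$)
$\frac{-465693 - \left(-74697 - u{\left(244,-94 \right)}\right)}{\left(177 + 225 \left(-148 + b\right)\right) + d} = \frac{-465693 + \left(\left(129893 - 94\right) - 55196\right)}{\left(177 + 225 \left(-148 - 63\right)\right) + i \sqrt{115986}} = \frac{-465693 + \left(129799 - 55196\right)}{\left(177 + 225 \left(-211\right)\right) + i \sqrt{115986}} = \frac{-465693 + 74603}{\left(177 - 47475\right) + i \sqrt{115986}} = - \frac{391090}{-47298 + i \sqrt{115986}}$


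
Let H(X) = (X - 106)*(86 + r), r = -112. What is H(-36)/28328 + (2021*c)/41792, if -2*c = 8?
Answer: -2334609/36996368 ≈ -0.063104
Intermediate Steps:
c = -4 (c = -1/2*8 = -4)
H(X) = 2756 - 26*X (H(X) = (X - 106)*(86 - 112) = (-106 + X)*(-26) = 2756 - 26*X)
H(-36)/28328 + (2021*c)/41792 = (2756 - 26*(-36))/28328 + (2021*(-4))/41792 = (2756 + 936)*(1/28328) - 8084*1/41792 = 3692*(1/28328) - 2021/10448 = 923/7082 - 2021/10448 = -2334609/36996368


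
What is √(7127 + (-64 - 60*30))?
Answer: √5263 ≈ 72.547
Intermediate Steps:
√(7127 + (-64 - 60*30)) = √(7127 + (-64 - 1800)) = √(7127 - 1864) = √5263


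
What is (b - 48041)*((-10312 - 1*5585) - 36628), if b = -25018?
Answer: 3837423975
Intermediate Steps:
(b - 48041)*((-10312 - 1*5585) - 36628) = (-25018 - 48041)*((-10312 - 1*5585) - 36628) = -73059*((-10312 - 5585) - 36628) = -73059*(-15897 - 36628) = -73059*(-52525) = 3837423975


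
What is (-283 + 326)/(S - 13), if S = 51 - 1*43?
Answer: -43/5 ≈ -8.6000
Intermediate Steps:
S = 8 (S = 51 - 43 = 8)
(-283 + 326)/(S - 13) = (-283 + 326)/(8 - 13) = 43/(-5) = 43*(-⅕) = -43/5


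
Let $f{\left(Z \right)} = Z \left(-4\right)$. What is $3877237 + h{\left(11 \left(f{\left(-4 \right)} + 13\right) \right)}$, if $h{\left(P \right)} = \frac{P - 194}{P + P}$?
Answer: $\frac{2473677331}{638} \approx 3.8772 \cdot 10^{6}$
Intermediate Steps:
$f{\left(Z \right)} = - 4 Z$
$h{\left(P \right)} = \frac{-194 + P}{2 P}$
$3877237 + h{\left(11 \left(f{\left(-4 \right)} + 13\right) \right)} = 3877237 + \frac{-194 + 11 \left(\left(-4\right) \left(-4\right) + 13\right)}{2 \cdot 11 \left(\left(-4\right) \left(-4\right) + 13\right)} = 3877237 + \frac{-194 + 11 \left(16 + 13\right)}{2 \cdot 11 \left(16 + 13\right)} = 3877237 + \frac{-194 + 11 \cdot 29}{2 \cdot 11 \cdot 29} = 3877237 + \frac{-194 + 319}{2 \cdot 319} = 3877237 + \frac{1}{2} \cdot \frac{1}{319} \cdot 125 = 3877237 + \frac{125}{638} = \frac{2473677331}{638}$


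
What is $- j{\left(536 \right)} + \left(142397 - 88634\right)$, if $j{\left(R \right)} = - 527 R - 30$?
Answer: $336265$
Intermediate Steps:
$j{\left(R \right)} = -30 - 527 R$
$- j{\left(536 \right)} + \left(142397 - 88634\right) = - (-30 - 282472) + \left(142397 - 88634\right) = \left(-1\right) \left(-282502\right) + 53763 = 282502 + 53763 = 336265$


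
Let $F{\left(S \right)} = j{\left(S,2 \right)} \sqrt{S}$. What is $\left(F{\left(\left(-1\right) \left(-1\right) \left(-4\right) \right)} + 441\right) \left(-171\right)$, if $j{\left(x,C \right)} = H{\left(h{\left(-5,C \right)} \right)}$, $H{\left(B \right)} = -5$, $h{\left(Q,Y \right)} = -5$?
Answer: $-75411 + 1710 i \approx -75411.0 + 1710.0 i$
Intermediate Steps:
$j{\left(x,C \right)} = -5$
$F{\left(S \right)} = - 5 \sqrt{S}$
$\left(F{\left(\left(-1\right) \left(-1\right) \left(-4\right) \right)} + 441\right) \left(-171\right) = \left(- 5 \sqrt{\left(-1\right) \left(-1\right) \left(-4\right)} + 441\right) \left(-171\right) = \left(- 5 \sqrt{1 \left(-4\right)} + 441\right) \left(-171\right) = \left(- 5 \sqrt{-4} + 441\right) \left(-171\right) = \left(- 5 \cdot 2 i + 441\right) \left(-171\right) = \left(- 10 i + 441\right) \left(-171\right) = \left(441 - 10 i\right) \left(-171\right) = -75411 + 1710 i$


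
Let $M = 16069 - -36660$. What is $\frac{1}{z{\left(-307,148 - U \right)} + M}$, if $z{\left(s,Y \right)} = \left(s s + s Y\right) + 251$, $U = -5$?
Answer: $\frac{1}{100258} \approx 9.9743 \cdot 10^{-6}$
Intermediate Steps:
$M = 52729$ ($M = 16069 + 36660 = 52729$)
$z{\left(s,Y \right)} = 251 + s^{2} + Y s$ ($z{\left(s,Y \right)} = \left(s^{2} + Y s\right) + 251 = 251 + s^{2} + Y s$)
$\frac{1}{z{\left(-307,148 - U \right)} + M} = \frac{1}{\left(251 + \left(-307\right)^{2} + \left(148 - -5\right) \left(-307\right)\right) + 52729} = \frac{1}{\left(251 + 94249 + \left(148 + 5\right) \left(-307\right)\right) + 52729} = \frac{1}{\left(251 + 94249 + 153 \left(-307\right)\right) + 52729} = \frac{1}{\left(251 + 94249 - 46971\right) + 52729} = \frac{1}{47529 + 52729} = \frac{1}{100258}$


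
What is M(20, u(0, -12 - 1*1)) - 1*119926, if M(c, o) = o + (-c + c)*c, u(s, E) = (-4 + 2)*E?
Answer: -119900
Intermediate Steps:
u(s, E) = -2*E
M(c, o) = o (M(c, o) = o + 0*c = o + 0 = o)
M(20, u(0, -12 - 1*1)) - 1*119926 = -2*(-12 - 1*1) - 1*119926 = -2*(-12 - 1) - 119926 = -2*(-13) - 119926 = 26 - 119926 = -119900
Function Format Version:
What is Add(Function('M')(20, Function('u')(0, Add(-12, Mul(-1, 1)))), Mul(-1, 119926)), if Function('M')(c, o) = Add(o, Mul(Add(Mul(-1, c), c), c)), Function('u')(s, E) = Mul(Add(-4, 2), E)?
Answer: -119900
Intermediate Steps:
Function('u')(s, E) = Mul(-2, E)
Function('M')(c, o) = o (Function('M')(c, o) = Add(o, Mul(0, c)) = Add(o, 0) = o)
Add(Function('M')(20, Function('u')(0, Add(-12, Mul(-1, 1)))), Mul(-1, 119926)) = Add(Mul(-2, Add(-12, Mul(-1, 1))), Mul(-1, 119926)) = Add(Mul(-2, Add(-12, -1)), -119926) = Add(Mul(-2, -13), -119926) = Add(26, -119926) = -119900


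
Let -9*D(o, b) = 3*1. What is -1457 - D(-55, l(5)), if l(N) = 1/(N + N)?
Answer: -4370/3 ≈ -1456.7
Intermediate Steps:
l(N) = 1/(2*N)
D(o, b) = -1/3
-1457 - D(-55, l(5)) = -1457 - 1*(-1/3) = -1457 + 1/3 = -4370/3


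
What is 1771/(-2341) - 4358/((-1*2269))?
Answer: 6183679/5311729 ≈ 1.1642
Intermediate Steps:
1771/(-2341) - 4358/((-1*2269)) = 1771*(-1/2341) - 4358/(-2269) = -1771/2341 - 4358*(-1/2269) = -1771/2341 + 4358/2269 = 6183679/5311729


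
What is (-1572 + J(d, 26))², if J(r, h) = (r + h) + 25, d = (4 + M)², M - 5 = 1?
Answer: 2019241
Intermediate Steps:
M = 6 (M = 5 + 1 = 6)
d = 100 (d = (4 + 6)² = 10² = 100)
J(r, h) = 25 + h + r (J(r, h) = (h + r) + 25 = 25 + h + r)
(-1572 + J(d, 26))² = (-1572 + (25 + 26 + 100))² = (-1572 + 151)² = (-1421)² = 2019241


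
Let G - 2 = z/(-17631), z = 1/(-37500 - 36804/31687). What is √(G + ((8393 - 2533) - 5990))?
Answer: I*√173408561588786677540175910/1163939168268 ≈ 11.314*I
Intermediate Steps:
z = -31687/1188299304 (z = 1/(-37500 - 36804*1/31687) = 1/(-37500 - 36804/31687) = 1/(-1188299304/31687) = -31687/1188299304 ≈ -2.6666e-5)
G = 41901810089335/20950905028824 (G = 2 - 31687/1188299304/(-17631) = 2 - 31687/1188299304*(-1/17631) = 2 + 31687/20950905028824 = 41901810089335/20950905028824 ≈ 2.0000)
√(G + ((8393 - 2533) - 5990)) = √(41901810089335/20950905028824 + ((8393 - 2533) - 5990)) = √(41901810089335/20950905028824 + (5860 - 5990)) = √(41901810089335/20950905028824 - 130) = √(-2681715843657785/20950905028824) = I*√173408561588786677540175910/1163939168268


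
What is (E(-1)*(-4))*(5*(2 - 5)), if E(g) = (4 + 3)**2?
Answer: 2940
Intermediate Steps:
E(g) = 49 (E(g) = 7**2 = 49)
(E(-1)*(-4))*(5*(2 - 5)) = (49*(-4))*(5*(2 - 5)) = -980*(-3) = -196*(-15) = 2940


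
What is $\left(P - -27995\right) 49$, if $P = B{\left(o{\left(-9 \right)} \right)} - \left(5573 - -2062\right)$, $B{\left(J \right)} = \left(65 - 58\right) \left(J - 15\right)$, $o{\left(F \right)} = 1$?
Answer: $992838$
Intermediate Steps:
$B{\left(J \right)} = -105 + 7 J$ ($B{\left(J \right)} = 7 \left(-15 + J\right) = -105 + 7 J$)
$P = -7733$ ($P = \left(-105 + 7 \cdot 1\right) - \left(5573 - -2062\right) = \left(-105 + 7\right) - \left(5573 + 2062\right) = -98 - 7635 = -7733$)
$\left(P - -27995\right) 49 = \left(-7733 - -27995\right) 49 = \left(-7733 + 27995\right) 49 = 20262 \cdot 49 = 992838$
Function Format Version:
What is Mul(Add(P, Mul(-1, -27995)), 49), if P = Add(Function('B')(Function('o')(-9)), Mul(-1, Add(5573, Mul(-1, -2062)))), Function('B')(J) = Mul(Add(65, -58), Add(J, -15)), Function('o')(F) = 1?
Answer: 992838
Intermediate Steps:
Function('B')(J) = Add(-105, Mul(7, J)) (Function('B')(J) = Mul(7, Add(-15, J)) = Add(-105, Mul(7, J)))
P = -7733 (P = Add(Add(-105, Mul(7, 1)), Mul(-1, Add(5573, Mul(-1, -2062)))) = Add(Add(-105, 7), Mul(-1, Add(5573, 2062))) = Add(-98, Mul(-1, 7635)) = Add(-98, -7635) = -7733)
Mul(Add(P, Mul(-1, -27995)), 49) = Mul(Add(-7733, Mul(-1, -27995)), 49) = Mul(Add(-7733, 27995), 49) = Mul(20262, 49) = 992838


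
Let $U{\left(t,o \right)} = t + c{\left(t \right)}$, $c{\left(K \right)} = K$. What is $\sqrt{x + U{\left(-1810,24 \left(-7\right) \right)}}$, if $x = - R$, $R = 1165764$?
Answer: $2 i \sqrt{292346} \approx 1081.4 i$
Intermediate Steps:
$U{\left(t,o \right)} = 2 t$ ($U{\left(t,o \right)} = t + t = 2 t$)
$x = -1165764$ ($x = \left(-1\right) 1165764 = -1165764$)
$\sqrt{x + U{\left(-1810,24 \left(-7\right) \right)}} = \sqrt{-1165764 + 2 \left(-1810\right)} = \sqrt{-1165764 - 3620} = \sqrt{-1169384} = 2 i \sqrt{292346}$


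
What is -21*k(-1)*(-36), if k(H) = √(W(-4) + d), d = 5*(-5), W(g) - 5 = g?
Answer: 1512*I*√6 ≈ 3703.6*I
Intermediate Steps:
W(g) = 5 + g
d = -25
k(H) = 2*I*√6 (k(H) = √((5 - 4) - 25) = √(1 - 25) = √(-24) = 2*I*√6)
-21*k(-1)*(-36) = -42*I*√6*(-36) = 1512*I*√6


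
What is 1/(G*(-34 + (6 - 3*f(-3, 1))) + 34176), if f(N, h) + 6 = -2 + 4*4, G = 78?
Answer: 1/30120 ≈ 3.3201e-5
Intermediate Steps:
f(N, h) = 8 (f(N, h) = -6 + (-2 + 4*4) = -6 + (-2 + 16) = -6 + 14 = 8)
1/(G*(-34 + (6 - 3*f(-3, 1))) + 34176) = 1/(78*(-34 + (6 - 3*8)) + 34176) = 1/(78*(-34 + (6 - 24)) + 34176) = 1/(78*(-34 - 18) + 34176) = 1/(78*(-52) + 34176) = 1/(-4056 + 34176) = 1/30120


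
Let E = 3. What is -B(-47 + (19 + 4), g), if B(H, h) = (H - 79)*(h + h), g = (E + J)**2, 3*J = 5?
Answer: 40376/9 ≈ 4486.2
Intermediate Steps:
J = 5/3 (J = (1/3)*5 = 5/3 ≈ 1.6667)
g = 196/9 (g = (3 + 5/3)**2 = (14/3)**2 = 196/9 ≈ 21.778)
B(H, h) = 2*h*(-79 + H) (B(H, h) = (-79 + H)*(2*h) = 2*h*(-79 + H))
-B(-47 + (19 + 4), g) = -2*196*(-79 + (-47 + (19 + 4)))/9 = -2*196*(-79 + (-47 + 23))/9 = -2*196*(-79 - 24)/9 = -2*196*(-103)/9 = -1*(-40376/9) = 40376/9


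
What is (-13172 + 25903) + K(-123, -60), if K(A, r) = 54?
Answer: 12785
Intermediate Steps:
(-13172 + 25903) + K(-123, -60) = (-13172 + 25903) + 54 = 12731 + 54 = 12785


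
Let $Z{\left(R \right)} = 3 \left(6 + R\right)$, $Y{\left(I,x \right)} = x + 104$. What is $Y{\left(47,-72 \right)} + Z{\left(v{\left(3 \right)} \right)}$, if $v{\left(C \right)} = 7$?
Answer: $71$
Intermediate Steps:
$Y{\left(I,x \right)} = 104 + x$
$Z{\left(R \right)} = 18 + 3 R$
$Y{\left(47,-72 \right)} + Z{\left(v{\left(3 \right)} \right)} = \left(104 - 72\right) + \left(18 + 3 \cdot 7\right) = 32 + \left(18 + 21\right) = 32 + 39 = 71$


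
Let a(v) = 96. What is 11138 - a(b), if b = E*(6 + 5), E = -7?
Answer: 11042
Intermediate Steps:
b = -77 (b = -7*(6 + 5) = -7*11 = -77)
11138 - a(b) = 11138 - 1*96 = 11138 - 96 = 11042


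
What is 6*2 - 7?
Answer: 5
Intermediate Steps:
6*2 - 7 = 12 - 7 = 5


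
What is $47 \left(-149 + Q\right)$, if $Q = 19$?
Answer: $-6110$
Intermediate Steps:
$47 \left(-149 + Q\right) = 47 \left(-149 + 19\right) = 47 \left(-130\right) = -6110$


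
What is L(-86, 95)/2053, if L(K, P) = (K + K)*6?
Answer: -1032/2053 ≈ -0.50268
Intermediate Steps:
L(K, P) = 12*K (L(K, P) = (2*K)*6 = 12*K)
L(-86, 95)/2053 = (12*(-86))/2053 = -1032*1/2053 = -1032/2053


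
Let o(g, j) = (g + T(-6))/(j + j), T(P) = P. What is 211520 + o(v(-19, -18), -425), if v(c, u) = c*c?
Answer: 35958329/170 ≈ 2.1152e+5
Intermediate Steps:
v(c, u) = c²
o(g, j) = (-6 + g)/(2*j) (o(g, j) = (g - 6)/(j + j) = (-6 + g)/((2*j)) = (-6 + g)*(1/(2*j)) = (-6 + g)/(2*j))
211520 + o(v(-19, -18), -425) = 211520 + (½)*(-6 + (-19)²)/(-425) = 211520 + (½)*(-1/425)*(-6 + 361) = 211520 + (½)*(-1/425)*355 = 211520 - 71/170 = 35958329/170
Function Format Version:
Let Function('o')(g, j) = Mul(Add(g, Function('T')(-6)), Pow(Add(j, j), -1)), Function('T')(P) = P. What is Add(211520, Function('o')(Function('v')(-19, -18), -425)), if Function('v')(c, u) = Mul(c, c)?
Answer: Rational(35958329, 170) ≈ 2.1152e+5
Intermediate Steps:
Function('v')(c, u) = Pow(c, 2)
Function('o')(g, j) = Mul(Rational(1, 2), Pow(j, -1), Add(-6, g)) (Function('o')(g, j) = Mul(Add(g, -6), Pow(Add(j, j), -1)) = Mul(Add(-6, g), Pow(Mul(2, j), -1)) = Mul(Add(-6, g), Mul(Rational(1, 2), Pow(j, -1))) = Mul(Rational(1, 2), Pow(j, -1), Add(-6, g)))
Add(211520, Function('o')(Function('v')(-19, -18), -425)) = Add(211520, Mul(Rational(1, 2), Pow(-425, -1), Add(-6, Pow(-19, 2)))) = Add(211520, Mul(Rational(1, 2), Rational(-1, 425), Add(-6, 361))) = Add(211520, Mul(Rational(1, 2), Rational(-1, 425), 355)) = Add(211520, Rational(-71, 170)) = Rational(35958329, 170)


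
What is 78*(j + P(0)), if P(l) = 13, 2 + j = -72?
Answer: -4758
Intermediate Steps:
j = -74 (j = -2 - 72 = -74)
78*(j + P(0)) = 78*(-74 + 13) = 78*(-61) = -4758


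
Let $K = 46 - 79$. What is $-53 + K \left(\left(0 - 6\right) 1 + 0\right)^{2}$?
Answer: $-1241$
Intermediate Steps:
$K = -33$ ($K = 46 - 79 = -33$)
$-53 + K \left(\left(0 - 6\right) 1 + 0\right)^{2} = -53 - 33 \left(\left(0 - 6\right) 1 + 0\right)^{2} = -53 - 33 \left(\left(-6\right) 1 + 0\right)^{2} = -53 - 33 \left(-6 + 0\right)^{2} = -53 - 33 \left(-6\right)^{2} = -53 - 1188 = -1241$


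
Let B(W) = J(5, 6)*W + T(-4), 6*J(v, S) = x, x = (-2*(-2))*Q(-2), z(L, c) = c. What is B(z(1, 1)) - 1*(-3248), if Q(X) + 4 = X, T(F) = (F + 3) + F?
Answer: 3239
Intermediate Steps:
T(F) = 3 + 2*F (T(F) = (3 + F) + F = 3 + 2*F)
Q(X) = -4 + X
x = -24 (x = (-2*(-2))*(-4 - 2) = 4*(-6) = -24)
J(v, S) = -4 (J(v, S) = (⅙)*(-24) = -4)
B(W) = -5 - 4*W (B(W) = -4*W + (3 + 2*(-4)) = -4*W + (3 - 8) = -4*W - 5 = -5 - 4*W)
B(z(1, 1)) - 1*(-3248) = (-5 - 4*1) - 1*(-3248) = (-5 - 4) + 3248 = -9 + 3248 = 3239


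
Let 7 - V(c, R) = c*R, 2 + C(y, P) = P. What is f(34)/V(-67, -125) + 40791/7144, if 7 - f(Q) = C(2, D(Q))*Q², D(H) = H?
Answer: 75694991/7472624 ≈ 10.130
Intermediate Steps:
C(y, P) = -2 + P
f(Q) = 7 - Q²*(-2 + Q) (f(Q) = 7 - (-2 + Q)*Q² = 7 - Q²*(-2 + Q))
V(c, R) = 7 - R*c (V(c, R) = 7 - c*R = 7 - R*c)
f(34)/V(-67, -125) + 40791/7144 = (7 + 34²*(2 - 1*34))/(7 - 1*(-125)*(-67)) + 40791/7144 = (7 + 1156*(2 - 34))/(7 - 8375) + 40791*(1/7144) = (7 + 1156*(-32))/(-8368) + 40791/7144 = (7 - 36992)*(-1/8368) + 40791/7144 = -36985*(-1/8368) + 40791/7144 = 36985/8368 + 40791/7144 = 75694991/7472624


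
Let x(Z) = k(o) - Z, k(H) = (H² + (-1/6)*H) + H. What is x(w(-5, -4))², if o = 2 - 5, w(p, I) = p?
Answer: 529/4 ≈ 132.25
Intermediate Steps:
o = -3
k(H) = H² + 5*H/6 (k(H) = (H² + (-1*⅙)*H) + H = (H² - H/6) + H = H² + 5*H/6)
x(Z) = 13/2 - Z (x(Z) = (⅙)*(-3)*(5 + 6*(-3)) - Z = (⅙)*(-3)*(5 - 18) - Z = (⅙)*(-3)*(-13) - Z = 13/2 - Z)
x(w(-5, -4))² = (13/2 - 1*(-5))² = (13/2 + 5)² = (23/2)² = 529/4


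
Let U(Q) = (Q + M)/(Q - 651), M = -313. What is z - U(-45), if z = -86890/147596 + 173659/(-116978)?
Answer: -1943423484373/751048592628 ≈ -2.5876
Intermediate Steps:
z = -4474449023/2158185611 (z = -86890*1/147596 + 173659*(-1/116978) = -43445/73798 - 173659/116978 = -4474449023/2158185611 ≈ -2.0732)
U(Q) = (-313 + Q)/(-651 + Q) (U(Q) = (Q - 313)/(Q - 651) = (-313 + Q)/(-651 + Q))
z - U(-45) = -4474449023/2158185611 - (-313 - 45)/(-651 - 45) = -4474449023/2158185611 - (-358)/(-696) = -4474449023/2158185611 - (-1)*(-358)/696 = -4474449023/2158185611 - 1*179/348 = -4474449023/2158185611 - 179/348 = -1943423484373/751048592628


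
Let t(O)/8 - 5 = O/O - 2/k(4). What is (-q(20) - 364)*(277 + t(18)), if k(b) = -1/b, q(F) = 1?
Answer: -141985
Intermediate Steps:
t(O) = 112 (t(O) = 40 + 8*(O/O - 2/((-1/4))) = 40 + 8*(1 - 2/((-1*¼))) = 40 + 8*(1 - 2/(-¼)) = 40 + 8*(1 - 2*(-4)) = 40 + 8*(1 + 8) = 40 + 8*9 = 40 + 72 = 112)
(-q(20) - 364)*(277 + t(18)) = (-1*1 - 364)*(277 + 112) = (-1 - 364)*389 = -365*389 = -141985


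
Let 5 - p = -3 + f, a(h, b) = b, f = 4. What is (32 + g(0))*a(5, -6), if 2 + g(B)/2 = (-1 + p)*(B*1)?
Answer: -168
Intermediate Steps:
p = 4 (p = 5 - (-3 + 4) = 5 - 1*1 = 5 - 1 = 4)
g(B) = -4 + 6*B (g(B) = -4 + 2*((-1 + 4)*(B*1)) = -4 + 2*(3*B) = -4 + 6*B)
(32 + g(0))*a(5, -6) = (32 + (-4 + 6*0))*(-6) = (32 + (-4 + 0))*(-6) = (32 - 4)*(-6) = 28*(-6) = -168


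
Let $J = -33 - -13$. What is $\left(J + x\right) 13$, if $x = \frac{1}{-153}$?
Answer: $- \frac{39793}{153} \approx -260.08$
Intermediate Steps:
$J = -20$ ($J = -33 + 13 = -20$)
$x = - \frac{1}{153} \approx -0.0065359$
$\left(J + x\right) 13 = \left(-20 - \frac{1}{153}\right) 13 = \left(- \frac{3061}{153}\right) 13 = - \frac{39793}{153}$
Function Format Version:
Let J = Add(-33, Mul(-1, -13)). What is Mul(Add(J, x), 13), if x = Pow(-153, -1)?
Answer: Rational(-39793, 153) ≈ -260.08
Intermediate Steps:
J = -20 (J = Add(-33, 13) = -20)
x = Rational(-1, 153) ≈ -0.0065359
Mul(Add(J, x), 13) = Mul(Add(-20, Rational(-1, 153)), 13) = Mul(Rational(-3061, 153), 13) = Rational(-39793, 153)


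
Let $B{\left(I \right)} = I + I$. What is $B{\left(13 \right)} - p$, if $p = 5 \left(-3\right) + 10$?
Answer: $31$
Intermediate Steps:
$B{\left(I \right)} = 2 I$
$p = -5$ ($p = -15 + 10 = -5$)
$B{\left(13 \right)} - p = 2 \cdot 13 - -5 = 26 + 5 = 31$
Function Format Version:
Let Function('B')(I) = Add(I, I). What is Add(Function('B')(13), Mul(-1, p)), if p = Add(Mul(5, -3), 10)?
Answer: 31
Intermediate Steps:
Function('B')(I) = Mul(2, I)
p = -5 (p = Add(-15, 10) = -5)
Add(Function('B')(13), Mul(-1, p)) = Add(Mul(2, 13), Mul(-1, -5)) = Add(26, 5) = 31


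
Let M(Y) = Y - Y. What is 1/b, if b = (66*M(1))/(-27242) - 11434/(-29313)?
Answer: 29313/11434 ≈ 2.5637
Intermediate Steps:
M(Y) = 0
b = 11434/29313 (b = (66*0)/(-27242) - 11434/(-29313) = 0*(-1/27242) - 11434*(-1/29313) = 0 + 11434/29313 = 11434/29313 ≈ 0.39007)
1/b = 1/(11434/29313) = 29313/11434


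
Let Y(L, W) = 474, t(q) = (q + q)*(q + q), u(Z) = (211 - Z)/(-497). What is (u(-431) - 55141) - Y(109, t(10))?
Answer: -27641297/497 ≈ -55616.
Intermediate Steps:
u(Z) = -211/497 + Z/497 (u(Z) = (211 - Z)*(-1/497) = -211/497 + Z/497)
t(q) = 4*q**2 (t(q) = (2*q)*(2*q) = 4*q**2)
(u(-431) - 55141) - Y(109, t(10)) = ((-211/497 + (1/497)*(-431)) - 55141) - 1*474 = ((-211/497 - 431/497) - 55141) - 474 = (-642/497 - 55141) - 474 = -27405719/497 - 474 = -27641297/497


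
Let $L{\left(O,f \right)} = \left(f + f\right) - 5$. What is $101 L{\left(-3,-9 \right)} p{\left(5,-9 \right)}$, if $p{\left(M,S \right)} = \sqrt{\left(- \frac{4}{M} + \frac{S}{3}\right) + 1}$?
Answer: $- \frac{2323 i \sqrt{70}}{5} \approx - 3887.1 i$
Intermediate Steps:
$L{\left(O,f \right)} = -5 + 2 f$ ($L{\left(O,f \right)} = 2 f - 5 = -5 + 2 f$)
$p{\left(M,S \right)} = \sqrt{1 - \frac{4}{M} + \frac{S}{3}}$ ($p{\left(M,S \right)} = \sqrt{\left(- \frac{4}{M} + S \frac{1}{3}\right) + 1} = \sqrt{\left(- \frac{4}{M} + \frac{S}{3}\right) + 1} = \sqrt{1 - \frac{4}{M} + \frac{S}{3}}$)
$101 L{\left(-3,-9 \right)} p{\left(5,-9 \right)} = 101 \left(-5 + 2 \left(-9\right)\right) \frac{\sqrt{9 - \frac{36}{5} + 3 \left(-9\right)}}{3} = 101 \left(-5 - 18\right) \frac{\sqrt{9 - \frac{36}{5} - 27}}{3} = 101 \left(-23\right) \frac{\sqrt{9 - \frac{36}{5} - 27}}{3} = - 2323 \frac{\sqrt{- \frac{126}{5}}}{3} = - 2323 \frac{\frac{3}{5} i \sqrt{70}}{3} = - 2323 \frac{i \sqrt{70}}{5} = - \frac{2323 i \sqrt{70}}{5}$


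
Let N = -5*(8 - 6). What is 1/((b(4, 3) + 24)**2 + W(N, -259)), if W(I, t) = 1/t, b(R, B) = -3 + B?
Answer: 259/149183 ≈ 0.0017361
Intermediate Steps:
N = -10 (N = -5*2 = -10)
1/((b(4, 3) + 24)**2 + W(N, -259)) = 1/(((-3 + 3) + 24)**2 + 1/(-259)) = 1/((0 + 24)**2 - 1/259) = 1/(24**2 - 1/259) = 1/(576 - 1/259) = 1/(149183/259) = 259/149183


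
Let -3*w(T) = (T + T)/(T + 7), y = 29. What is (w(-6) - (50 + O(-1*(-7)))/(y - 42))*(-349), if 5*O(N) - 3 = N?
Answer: -2792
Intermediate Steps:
w(T) = -2*T/(3*(7 + T)) (w(T) = -(T + T)/(3*(T + 7)) = -2*T/(3*(7 + T)))
O(N) = ⅗ + N/5
(w(-6) - (50 + O(-1*(-7)))/(y - 42))*(-349) = (-2*(-6)/(21 + 3*(-6)) - (50 + (⅗ + (-1*(-7))/5))/(29 - 42))*(-349) = (-2*(-6)/(21 - 18) - (50 + (⅗ + (⅕)*7))/(-13))*(-349) = (-2*(-6)/3 - (50 + (⅗ + 7/5))*(-1)/13)*(-349) = (-2*(-6)*⅓ - (50 + 2)*(-1)/13)*(-349) = (4 - 52*(-1)/13)*(-349) = (4 - 1*(-4))*(-349) = (4 + 4)*(-349) = 8*(-349) = -2792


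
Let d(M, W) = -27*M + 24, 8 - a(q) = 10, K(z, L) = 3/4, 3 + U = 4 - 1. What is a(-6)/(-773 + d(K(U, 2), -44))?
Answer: 8/3077 ≈ 0.0025999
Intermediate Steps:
U = 0 (U = -3 + (4 - 1) = -3 + 3 = 0)
K(z, L) = ¾ (K(z, L) = 3*(¼) = ¾)
a(q) = -2 (a(q) = 8 - 1*10 = 8 - 10 = -2)
d(M, W) = 24 - 27*M
a(-6)/(-773 + d(K(U, 2), -44)) = -2/(-773 + (24 - 27*¾)) = -2/(-773 + (24 - 81/4)) = -2/(-773 + 15/4) = -2/(-3077/4) = -4/3077*(-2) = 8/3077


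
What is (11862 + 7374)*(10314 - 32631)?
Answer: -429289812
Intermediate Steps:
(11862 + 7374)*(10314 - 32631) = 19236*(-22317) = -429289812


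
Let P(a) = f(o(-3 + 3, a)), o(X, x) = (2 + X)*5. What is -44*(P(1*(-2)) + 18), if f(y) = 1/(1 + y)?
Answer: -796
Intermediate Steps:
o(X, x) = 10 + 5*X
P(a) = 1/11 (P(a) = 1/(1 + (10 + 5*(-3 + 3))) = 1/(1 + (10 + 5*0)) = 1/(1 + (10 + 0)) = 1/(1 + 10) = 1/11)
-44*(P(1*(-2)) + 18) = -44*(1/11 + 18) = -44*199/11 = -796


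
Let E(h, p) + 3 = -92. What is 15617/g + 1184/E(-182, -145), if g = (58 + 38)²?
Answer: -9428129/875520 ≈ -10.769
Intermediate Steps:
E(h, p) = -95 (E(h, p) = -3 - 92 = -95)
g = 9216 (g = 96² = 9216)
15617/g + 1184/E(-182, -145) = 15617/9216 + 1184/(-95) = 15617*(1/9216) + 1184*(-1/95) = 15617/9216 - 1184/95 = -9428129/875520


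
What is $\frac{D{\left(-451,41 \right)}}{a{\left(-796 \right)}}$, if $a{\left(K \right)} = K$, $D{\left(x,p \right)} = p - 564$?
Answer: $\frac{523}{796} \approx 0.65703$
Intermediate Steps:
$D{\left(x,p \right)} = -564 + p$
$\frac{D{\left(-451,41 \right)}}{a{\left(-796 \right)}} = \frac{-564 + 41}{-796} = \left(-523\right) \left(- \frac{1}{796}\right) = \frac{523}{796}$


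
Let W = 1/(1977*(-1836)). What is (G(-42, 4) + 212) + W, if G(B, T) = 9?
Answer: 802179611/3629772 ≈ 221.00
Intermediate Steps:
W = -1/3629772 (W = (1/1977)*(-1/1836) = -1/3629772 ≈ -2.7550e-7)
(G(-42, 4) + 212) + W = (9 + 212) - 1/3629772 = 221 - 1/3629772 = 802179611/3629772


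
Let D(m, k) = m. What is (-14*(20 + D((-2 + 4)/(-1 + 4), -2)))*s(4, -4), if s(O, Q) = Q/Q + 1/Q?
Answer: -217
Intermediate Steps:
s(O, Q) = 1 + 1/Q
(-14*(20 + D((-2 + 4)/(-1 + 4), -2)))*s(4, -4) = (-14*(20 + (-2 + 4)/(-1 + 4)))*((1 - 4)/(-4)) = (-14*(20 + 2/3))*(-1/4*(-3)) = -14*(20 + 2*(1/3))*(3/4) = -14*(20 + 2/3)*(3/4) = -14*62/3*(3/4) = -868/3*3/4 = -217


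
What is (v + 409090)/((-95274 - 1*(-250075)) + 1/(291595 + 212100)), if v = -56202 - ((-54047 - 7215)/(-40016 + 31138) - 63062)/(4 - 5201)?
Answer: 4100411660456096315/1798785025509547168 ≈ 2.2795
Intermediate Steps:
v = -1296830985153/23069483 (v = -56202 - (-61262/(-8878) - 63062)/(-5197) = -56202 - (-61262*(-1/8878) - 63062)*(-1)/5197 = -56202 - (30631/4439 - 63062)*(-1)/5197 = -56202 - (-279901587)*(-1)/(4439*5197) = -56202 - 1*279901587/23069483 = -56202 - 279901587/23069483 = -1296830985153/23069483 ≈ -56214.)
(v + 409090)/((-95274 - 1*(-250075)) + 1/(291595 + 212100)) = (-1296830985153/23069483 + 409090)/((-95274 - 1*(-250075)) + 1/(291595 + 212100)) = 8140663815317/(23069483*((-95274 + 250075) + 1/503695)) = 8140663815317/(23069483*(154801 + 1/503695)) = 8140663815317/(23069483*(77972489696/503695)) = (8140663815317/23069483)*(503695/77972489696) = 4100411660456096315/1798785025509547168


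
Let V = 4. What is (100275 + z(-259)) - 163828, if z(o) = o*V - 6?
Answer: -64595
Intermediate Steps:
z(o) = -6 + 4*o (z(o) = o*4 - 6 = 4*o - 6 = -6 + 4*o)
(100275 + z(-259)) - 163828 = (100275 + (-6 + 4*(-259))) - 163828 = (100275 + (-6 - 1036)) - 163828 = (100275 - 1042) - 163828 = 99233 - 163828 = -64595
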